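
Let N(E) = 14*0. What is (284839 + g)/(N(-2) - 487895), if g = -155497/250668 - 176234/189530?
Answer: -615107845807129/1053611604153900 ≈ -0.58381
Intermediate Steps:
g = -3347616851/2159504820 (g = -155497*1/250668 - 176234*1/189530 = -155497/250668 - 88117/94765 = -3347616851/2159504820 ≈ -1.5502)
N(E) = 0
(284839 + g)/(N(-2) - 487895) = (284839 - 3347616851/2159504820)/(0 - 487895) = (615107845807129/2159504820)/(-487895) = (615107845807129/2159504820)*(-1/487895) = -615107845807129/1053611604153900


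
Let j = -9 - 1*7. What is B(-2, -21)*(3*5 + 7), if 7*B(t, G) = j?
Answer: -352/7 ≈ -50.286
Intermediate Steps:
j = -16 (j = -9 - 7 = -16)
B(t, G) = -16/7 (B(t, G) = (⅐)*(-16) = -16/7)
B(-2, -21)*(3*5 + 7) = -16*(3*5 + 7)/7 = -16*(15 + 7)/7 = -16/7*22 = -352/7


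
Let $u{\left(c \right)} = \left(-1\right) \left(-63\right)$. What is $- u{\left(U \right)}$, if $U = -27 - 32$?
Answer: $-63$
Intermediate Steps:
$U = -59$
$u{\left(c \right)} = 63$
$- u{\left(U \right)} = \left(-1\right) 63 = -63$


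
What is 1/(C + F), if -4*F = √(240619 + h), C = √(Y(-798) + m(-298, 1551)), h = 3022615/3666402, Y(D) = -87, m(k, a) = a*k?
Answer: -4888536/(√359392540223432234 - 14665608*I*√51365) ≈ -0.00025692 - 0.0014244*I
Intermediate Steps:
h = 3022615/3666402 (h = 3022615*(1/3666402) = 3022615/3666402 ≈ 0.82441)
C = 3*I*√51365 (C = √(-87 + 1551*(-298)) = √(-87 - 462198) = √(-462285) = 3*I*√51365 ≈ 679.92*I)
F = -√359392540223432234/4888536 (F = -√(240619 + 3022615/3666402)/4 = -√359392540223432234/4888536 ≈ -122.63)
1/(C + F) = 1/(3*I*√51365 - √359392540223432234/4888536) = 1/(-√359392540223432234/4888536 + 3*I*√51365)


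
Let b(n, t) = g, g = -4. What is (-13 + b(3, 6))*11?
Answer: -187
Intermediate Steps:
b(n, t) = -4
(-13 + b(3, 6))*11 = (-13 - 4)*11 = -17*11 = -187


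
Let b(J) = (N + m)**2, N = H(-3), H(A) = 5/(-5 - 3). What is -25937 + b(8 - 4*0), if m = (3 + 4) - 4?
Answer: -1659607/64 ≈ -25931.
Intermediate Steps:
m = 3 (m = 7 - 4 = 3)
H(A) = -5/8 (H(A) = 5/(-8) = -1/8*5 = -5/8)
N = -5/8 ≈ -0.62500
b(J) = 361/64 (b(J) = (-5/8 + 3)**2 = (19/8)**2 = 361/64)
-25937 + b(8 - 4*0) = -25937 + 361/64 = -1659607/64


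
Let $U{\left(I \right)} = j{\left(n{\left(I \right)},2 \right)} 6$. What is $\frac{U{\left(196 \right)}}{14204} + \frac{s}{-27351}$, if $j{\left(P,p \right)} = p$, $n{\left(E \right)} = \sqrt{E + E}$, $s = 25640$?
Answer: $- \frac{90965587}{97123401} \approx -0.9366$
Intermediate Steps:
$n{\left(E \right)} = \sqrt{2} \sqrt{E}$ ($n{\left(E \right)} = \sqrt{2 E} = \sqrt{2} \sqrt{E}$)
$U{\left(I \right)} = 12$ ($U{\left(I \right)} = 2 \cdot 6 = 12$)
$\frac{U{\left(196 \right)}}{14204} + \frac{s}{-27351} = \frac{12}{14204} + \frac{25640}{-27351} = 12 \cdot \frac{1}{14204} + 25640 \left(- \frac{1}{27351}\right) = \frac{3}{3551} - \frac{25640}{27351} = - \frac{90965587}{97123401}$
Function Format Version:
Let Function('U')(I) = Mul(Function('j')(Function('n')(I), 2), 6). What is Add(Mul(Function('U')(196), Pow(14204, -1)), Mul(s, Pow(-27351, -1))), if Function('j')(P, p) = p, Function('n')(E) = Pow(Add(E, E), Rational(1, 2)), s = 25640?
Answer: Rational(-90965587, 97123401) ≈ -0.93660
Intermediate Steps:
Function('n')(E) = Mul(Pow(2, Rational(1, 2)), Pow(E, Rational(1, 2))) (Function('n')(E) = Pow(Mul(2, E), Rational(1, 2)) = Mul(Pow(2, Rational(1, 2)), Pow(E, Rational(1, 2))))
Function('U')(I) = 12 (Function('U')(I) = Mul(2, 6) = 12)
Add(Mul(Function('U')(196), Pow(14204, -1)), Mul(s, Pow(-27351, -1))) = Add(Mul(12, Pow(14204, -1)), Mul(25640, Pow(-27351, -1))) = Add(Mul(12, Rational(1, 14204)), Mul(25640, Rational(-1, 27351))) = Add(Rational(3, 3551), Rational(-25640, 27351)) = Rational(-90965587, 97123401)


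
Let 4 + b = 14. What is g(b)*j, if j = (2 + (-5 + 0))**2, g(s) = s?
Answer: 90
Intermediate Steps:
b = 10 (b = -4 + 14 = 10)
j = 9 (j = (2 - 5)**2 = (-3)**2 = 9)
g(b)*j = 10*9 = 90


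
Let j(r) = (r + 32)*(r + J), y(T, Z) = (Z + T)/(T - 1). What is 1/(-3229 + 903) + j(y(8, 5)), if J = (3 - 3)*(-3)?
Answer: 7166357/113974 ≈ 62.877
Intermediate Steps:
J = 0 (J = 0*(-3) = 0)
y(T, Z) = (T + Z)/(-1 + T)
j(r) = r*(32 + r) (j(r) = (r + 32)*(r + 0) = (32 + r)*r = r*(32 + r))
1/(-3229 + 903) + j(y(8, 5)) = 1/(-3229 + 903) + ((8 + 5)/(-1 + 8))*(32 + (8 + 5)/(-1 + 8)) = 1/(-2326) + (13/7)*(32 + 13/7) = -1/2326 + ((⅐)*13)*(32 + (⅐)*13) = -1/2326 + 13*(32 + 13/7)/7 = -1/2326 + (13/7)*(237/7) = -1/2326 + 3081/49 = 7166357/113974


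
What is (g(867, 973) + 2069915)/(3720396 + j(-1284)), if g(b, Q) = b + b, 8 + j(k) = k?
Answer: 2071649/3719104 ≈ 0.55703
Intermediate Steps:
j(k) = -8 + k
g(b, Q) = 2*b
(g(867, 973) + 2069915)/(3720396 + j(-1284)) = (2*867 + 2069915)/(3720396 + (-8 - 1284)) = (1734 + 2069915)/(3720396 - 1292) = 2071649/3719104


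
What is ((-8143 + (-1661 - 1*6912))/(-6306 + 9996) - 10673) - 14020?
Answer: -15188981/615 ≈ -24698.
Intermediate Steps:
((-8143 + (-1661 - 1*6912))/(-6306 + 9996) - 10673) - 14020 = ((-8143 + (-1661 - 6912))/3690 - 10673) - 14020 = ((-8143 - 8573)*(1/3690) - 10673) - 14020 = (-16716*1/3690 - 10673) - 14020 = (-2786/615 - 10673) - 14020 = -6566681/615 - 14020 = -15188981/615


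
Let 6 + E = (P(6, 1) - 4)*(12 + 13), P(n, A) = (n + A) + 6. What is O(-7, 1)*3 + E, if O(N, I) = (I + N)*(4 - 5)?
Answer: 237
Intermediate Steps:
P(n, A) = 6 + A + n (P(n, A) = (A + n) + 6 = 6 + A + n)
O(N, I) = -I - N (O(N, I) = (I + N)*(-1) = -I - N)
E = 219 (E = -6 + ((6 + 1 + 6) - 4)*(12 + 13) = -6 + (13 - 4)*25 = -6 + 9*25 = -6 + 225 = 219)
O(-7, 1)*3 + E = (-1*1 - 1*(-7))*3 + 219 = (-1 + 7)*3 + 219 = 6*3 + 219 = 18 + 219 = 237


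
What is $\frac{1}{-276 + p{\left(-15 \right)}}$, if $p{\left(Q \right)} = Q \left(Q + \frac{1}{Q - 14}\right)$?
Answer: $- \frac{29}{1464} \approx -0.019809$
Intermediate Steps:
$p{\left(Q \right)} = Q \left(Q + \frac{1}{-14 + Q}\right)$
$\frac{1}{-276 + p{\left(-15 \right)}} = \frac{1}{-276 - \frac{15 \left(1 + \left(-15\right)^{2} - -210\right)}{-14 - 15}} = \frac{1}{-276 - \frac{15 \left(1 + 225 + 210\right)}{-29}} = \frac{1}{-276 - \left(- \frac{15}{29}\right) 436} = \frac{1}{-276 + \frac{6540}{29}} = \frac{1}{- \frac{1464}{29}} = - \frac{29}{1464}$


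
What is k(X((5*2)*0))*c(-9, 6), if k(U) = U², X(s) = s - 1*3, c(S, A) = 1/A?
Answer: 3/2 ≈ 1.5000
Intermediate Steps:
X(s) = -3 + s (X(s) = s - 3 = -3 + s)
k(X((5*2)*0))*c(-9, 6) = (-3 + (5*2)*0)²/6 = (-3 + 10*0)²*(⅙) = (-3 + 0)²*(⅙) = (-3)²*(⅙) = 9*(⅙) = 3/2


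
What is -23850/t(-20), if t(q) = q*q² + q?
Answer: 2385/802 ≈ 2.9738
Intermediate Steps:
t(q) = q + q³ (t(q) = q³ + q = q + q³)
-23850/t(-20) = -23850/(-20 + (-20)³) = -23850/(-20 - 8000) = -23850/(-8020) = -23850*(-1/8020) = 2385/802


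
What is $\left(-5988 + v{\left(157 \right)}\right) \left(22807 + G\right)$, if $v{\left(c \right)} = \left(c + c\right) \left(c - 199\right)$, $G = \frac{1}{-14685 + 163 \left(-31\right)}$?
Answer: $- \frac{4316177849220}{9869} \approx -4.3735 \cdot 10^{8}$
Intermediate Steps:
$G = - \frac{1}{19738}$ ($G = \frac{1}{-14685 - 5053} = \frac{1}{-19738} = - \frac{1}{19738} \approx -5.0664 \cdot 10^{-5}$)
$v{\left(c \right)} = 2 c \left(-199 + c\right)$
$\left(-5988 + v{\left(157 \right)}\right) \left(22807 + G\right) = \left(-5988 + 2 \cdot 157 \left(-199 + 157\right)\right) \left(22807 - \frac{1}{19738}\right) = \left(-5988 + 2 \cdot 157 \left(-42\right)\right) \frac{450164565}{19738} = \left(-5988 - 13188\right) \frac{450164565}{19738} = \left(-19176\right) \frac{450164565}{19738} = - \frac{4316177849220}{9869}$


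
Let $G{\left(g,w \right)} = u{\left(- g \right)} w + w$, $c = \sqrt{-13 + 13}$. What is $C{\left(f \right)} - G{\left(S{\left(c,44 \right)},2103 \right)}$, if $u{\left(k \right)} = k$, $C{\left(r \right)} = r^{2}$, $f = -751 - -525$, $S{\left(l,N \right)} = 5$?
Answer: $59488$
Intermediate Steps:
$c = 0$ ($c = \sqrt{0} = 0$)
$f = -226$ ($f = -751 + 525 = -226$)
$G{\left(g,w \right)} = w - g w$ ($G{\left(g,w \right)} = - g w + w = w - g w$)
$C{\left(f \right)} - G{\left(S{\left(c,44 \right)},2103 \right)} = \left(-226\right)^{2} - 2103 \left(1 - 5\right) = 51076 - 2103 \left(1 - 5\right) = 51076 - 2103 \left(-4\right) = 51076 - -8412 = 51076 + 8412 = 59488$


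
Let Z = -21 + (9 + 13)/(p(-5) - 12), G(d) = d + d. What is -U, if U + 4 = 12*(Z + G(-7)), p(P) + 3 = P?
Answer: 2186/5 ≈ 437.20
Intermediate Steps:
p(P) = -3 + P
G(d) = 2*d
Z = -221/10 (Z = -21 + (9 + 13)/((-3 - 5) - 12) = -21 + 22/(-8 - 12) = -21 + 22/(-20) = -21 + 22*(-1/20) = -21 - 11/10 = -221/10 ≈ -22.100)
U = -2186/5 (U = -4 + 12*(-221/10 + 2*(-7)) = -4 + 12*(-221/10 - 14) = -4 + 12*(-361/10) = -4 - 2166/5 = -2186/5 ≈ -437.20)
-U = -1*(-2186/5) = 2186/5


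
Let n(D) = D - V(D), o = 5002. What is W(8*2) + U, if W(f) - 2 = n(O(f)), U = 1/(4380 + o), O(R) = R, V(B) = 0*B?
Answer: 168877/9382 ≈ 18.000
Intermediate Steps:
V(B) = 0
U = 1/9382 (U = 1/(4380 + 5002) = 1/9382 ≈ 0.00010659)
n(D) = D (n(D) = D - 1*0 = D + 0 = D)
W(f) = 2 + f
W(8*2) + U = (2 + 8*2) + 1/9382 = (2 + 16) + 1/9382 = 18 + 1/9382 = 168877/9382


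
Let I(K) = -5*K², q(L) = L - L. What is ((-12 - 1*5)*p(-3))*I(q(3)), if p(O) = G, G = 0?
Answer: 0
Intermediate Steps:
q(L) = 0
p(O) = 0
((-12 - 1*5)*p(-3))*I(q(3)) = ((-12 - 1*5)*0)*(-5*0²) = ((-12 - 5)*0)*(-5*0) = -17*0*0 = 0*0 = 0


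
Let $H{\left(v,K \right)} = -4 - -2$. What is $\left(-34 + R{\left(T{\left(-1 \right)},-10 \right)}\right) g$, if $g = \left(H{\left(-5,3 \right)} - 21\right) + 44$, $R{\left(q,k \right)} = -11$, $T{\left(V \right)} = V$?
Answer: $-945$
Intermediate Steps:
$H{\left(v,K \right)} = -2$ ($H{\left(v,K \right)} = -4 + 2 = -2$)
$g = 21$ ($g = \left(-2 - 21\right) + 44 = -23 + 44 = 21$)
$\left(-34 + R{\left(T{\left(-1 \right)},-10 \right)}\right) g = \left(-34 - 11\right) 21 = \left(-45\right) 21 = -945$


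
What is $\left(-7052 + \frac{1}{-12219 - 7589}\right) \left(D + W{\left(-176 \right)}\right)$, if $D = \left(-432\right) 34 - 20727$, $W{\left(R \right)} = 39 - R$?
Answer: $\frac{153654618700}{619} \approx 2.4823 \cdot 10^{8}$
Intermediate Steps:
$D = -35415$ ($D = -14688 - 20727 = -35415$)
$\left(-7052 + \frac{1}{-12219 - 7589}\right) \left(D + W{\left(-176 \right)}\right) = \left(-7052 + \frac{1}{-12219 - 7589}\right) \left(-35415 + \left(39 - -176\right)\right) = \left(-7052 + \frac{1}{-19808}\right) \left(-35415 + \left(39 + 176\right)\right) = \left(-7052 - \frac{1}{19808}\right) \left(-35415 + 215\right) = \left(- \frac{139686017}{19808}\right) \left(-35200\right) = \frac{153654618700}{619}$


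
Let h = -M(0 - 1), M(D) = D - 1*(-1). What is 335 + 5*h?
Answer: 335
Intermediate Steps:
M(D) = 1 + D (M(D) = D + 1 = 1 + D)
h = 0 (h = -(1 + (0 - 1)) = -(1 - 1) = -1*0 = 0)
335 + 5*h = 335 + 5*0 = 335 + 0 = 335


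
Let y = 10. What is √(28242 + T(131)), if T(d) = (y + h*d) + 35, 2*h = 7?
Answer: √114982/2 ≈ 169.54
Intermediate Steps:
h = 7/2 (h = (½)*7 = 7/2 ≈ 3.5000)
T(d) = 45 + 7*d/2 (T(d) = (10 + 7*d/2) + 35 = 45 + 7*d/2)
√(28242 + T(131)) = √(28242 + (45 + (7/2)*131)) = √(28242 + (45 + 917/2)) = √(28242 + 1007/2) = √(57491/2) = √114982/2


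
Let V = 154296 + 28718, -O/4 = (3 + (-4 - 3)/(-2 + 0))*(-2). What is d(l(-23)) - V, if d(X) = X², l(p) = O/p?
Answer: -96811702/529 ≈ -1.8301e+5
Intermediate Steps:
O = 52 (O = -4*(3 + (-4 - 3)/(-2 + 0))*(-2) = -4*(3 - 7/(-2))*(-2) = -4*(3 - 7*(-½))*(-2) = -4*(3 + 7/2)*(-2) = -26*(-2) = -4*(-13) = 52)
l(p) = 52/p
V = 183014
d(l(-23)) - V = (52/(-23))² - 1*183014 = (52*(-1/23))² - 183014 = (-52/23)² - 183014 = 2704/529 - 183014 = -96811702/529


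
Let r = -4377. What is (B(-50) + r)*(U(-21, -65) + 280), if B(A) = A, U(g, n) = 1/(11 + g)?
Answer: -12391173/10 ≈ -1.2391e+6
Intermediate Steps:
(B(-50) + r)*(U(-21, -65) + 280) = (-50 - 4377)*(1/(11 - 21) + 280) = -4427*(1/(-10) + 280) = -4427*(-⅒ + 280) = -4427*2799/10 = -12391173/10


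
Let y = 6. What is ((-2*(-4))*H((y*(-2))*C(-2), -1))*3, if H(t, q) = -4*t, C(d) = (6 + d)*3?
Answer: 13824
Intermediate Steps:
C(d) = 18 + 3*d
((-2*(-4))*H((y*(-2))*C(-2), -1))*3 = ((-2*(-4))*(-4*6*(-2)*(18 + 3*(-2))))*3 = (8*(-(-48)*(18 - 6)))*3 = (8*(-(-48)*12))*3 = (8*(-4*(-144)))*3 = (8*576)*3 = 4608*3 = 13824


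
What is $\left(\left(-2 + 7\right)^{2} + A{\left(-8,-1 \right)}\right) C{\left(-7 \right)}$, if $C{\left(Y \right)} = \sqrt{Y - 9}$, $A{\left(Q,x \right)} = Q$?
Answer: $68 i \approx 68.0 i$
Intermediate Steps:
$C{\left(Y \right)} = \sqrt{-9 + Y}$
$\left(\left(-2 + 7\right)^{2} + A{\left(-8,-1 \right)}\right) C{\left(-7 \right)} = \left(\left(-2 + 7\right)^{2} - 8\right) \sqrt{-9 - 7} = \left(5^{2} - 8\right) \sqrt{-16} = \left(25 - 8\right) 4 i = 17 \cdot 4 i = 68 i$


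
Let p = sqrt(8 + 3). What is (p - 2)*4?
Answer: -8 + 4*sqrt(11) ≈ 5.2665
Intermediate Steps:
p = sqrt(11) ≈ 3.3166
(p - 2)*4 = (sqrt(11) - 2)*4 = (-2 + sqrt(11))*4 = -8 + 4*sqrt(11)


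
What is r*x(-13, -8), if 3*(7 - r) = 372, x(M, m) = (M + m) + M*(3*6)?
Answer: 29835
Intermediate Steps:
x(M, m) = m + 19*M (x(M, m) = (M + m) + M*18 = (M + m) + 18*M = m + 19*M)
r = -117 (r = 7 - 1/3*372 = 7 - 124 = -117)
r*x(-13, -8) = -117*(-8 + 19*(-13)) = -117*(-8 - 247) = -117*(-255) = 29835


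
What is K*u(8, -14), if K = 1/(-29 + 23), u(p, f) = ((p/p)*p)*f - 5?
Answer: 39/2 ≈ 19.500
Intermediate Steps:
u(p, f) = -5 + f*p (u(p, f) = (1*p)*f - 5 = p*f - 5 = f*p - 5 = -5 + f*p)
K = -⅙ (K = 1/(-6) = -⅙ ≈ -0.16667)
K*u(8, -14) = -(-5 - 14*8)/6 = -(-5 - 112)/6 = -⅙*(-117) = 39/2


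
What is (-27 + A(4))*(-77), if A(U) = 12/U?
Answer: 1848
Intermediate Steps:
(-27 + A(4))*(-77) = (-27 + 12/4)*(-77) = (-27 + 12*(1/4))*(-77) = (-27 + 3)*(-77) = -24*(-77) = 1848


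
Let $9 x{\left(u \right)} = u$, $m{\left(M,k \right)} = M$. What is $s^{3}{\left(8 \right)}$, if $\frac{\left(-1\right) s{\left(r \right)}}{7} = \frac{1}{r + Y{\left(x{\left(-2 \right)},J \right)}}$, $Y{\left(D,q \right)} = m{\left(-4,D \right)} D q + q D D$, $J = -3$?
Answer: $- \frac{19683}{8000} \approx -2.4604$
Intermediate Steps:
$x{\left(u \right)} = \frac{u}{9}$
$Y{\left(D,q \right)} = q D^{2} - 4 D q$ ($Y{\left(D,q \right)} = - 4 D q + q D D = - 4 D q + D q D = - 4 D q + q D^{2} = q D^{2} - 4 D q$)
$s{\left(r \right)} = - \frac{7}{- \frac{76}{27} + r}$ ($s{\left(r \right)} = - \frac{7}{r + \frac{1}{9} \left(-2\right) \left(-3\right) \left(-4 + \frac{1}{9} \left(-2\right)\right)} = - \frac{7}{r - - \frac{2 \left(-4 - \frac{2}{9}\right)}{3}} = - \frac{7}{r - \left(- \frac{2}{3}\right) \left(- \frac{38}{9}\right)} = - \frac{7}{r - \frac{76}{27}} = - \frac{7}{- \frac{76}{27} + r}$)
$s^{3}{\left(8 \right)} = \left(- \frac{189}{-76 + 27 \cdot 8}\right)^{3} = \left(- \frac{189}{-76 + 216}\right)^{3} = \left(- \frac{189}{140}\right)^{3} = \left(\left(-189\right) \frac{1}{140}\right)^{3} = \left(- \frac{27}{20}\right)^{3} = - \frac{19683}{8000}$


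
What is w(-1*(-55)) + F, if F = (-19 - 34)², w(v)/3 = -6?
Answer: 2791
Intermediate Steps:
w(v) = -18 (w(v) = 3*(-6) = -18)
F = 2809 (F = (-53)² = 2809)
w(-1*(-55)) + F = -18 + 2809 = 2791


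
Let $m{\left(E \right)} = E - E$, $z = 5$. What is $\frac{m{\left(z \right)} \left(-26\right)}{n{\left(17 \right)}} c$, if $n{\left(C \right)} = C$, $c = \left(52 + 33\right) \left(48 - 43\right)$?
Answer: $0$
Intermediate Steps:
$c = 425$ ($c = 85 \cdot 5 = 425$)
$m{\left(E \right)} = 0$
$\frac{m{\left(z \right)} \left(-26\right)}{n{\left(17 \right)}} c = \frac{0 \left(-26\right)}{17} \cdot 425 = 0 \cdot \frac{1}{17} \cdot 425 = 0 \cdot 425 = 0$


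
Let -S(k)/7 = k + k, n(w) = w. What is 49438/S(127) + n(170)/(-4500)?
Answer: -11138663/400050 ≈ -27.843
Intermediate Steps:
S(k) = -14*k (S(k) = -7*(k + k) = -14*k)
49438/S(127) + n(170)/(-4500) = 49438/((-14*127)) + 170/(-4500) = 49438/(-1778) + 170*(-1/4500) = 49438*(-1/1778) - 17/450 = -24719/889 - 17/450 = -11138663/400050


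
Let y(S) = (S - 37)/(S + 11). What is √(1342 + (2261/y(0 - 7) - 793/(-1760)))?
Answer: √220104830/440 ≈ 33.718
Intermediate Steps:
y(S) = (-37 + S)/(11 + S)
√(1342 + (2261/y(0 - 7) - 793/(-1760))) = √(1342 + (2261/(((-37 + (0 - 7))/(11 + (0 - 7)))) - 793/(-1760))) = √(1342 + (2261/(((-37 - 7)/(11 - 7))) - 793*(-1/1760))) = √(1342 + (2261/((-44/4)) + 793/1760)) = √(1342 + (2261/(((¼)*(-44))) + 793/1760)) = √(1342 + (2261/(-11) + 793/1760)) = √(1342 + (2261*(-1/11) + 793/1760)) = √(1342 + (-2261/11 + 793/1760)) = √(1342 - 360967/1760) = √(2000953/1760) = √220104830/440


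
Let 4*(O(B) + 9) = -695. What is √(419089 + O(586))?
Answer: 25*√2681/2 ≈ 647.23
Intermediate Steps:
O(B) = -731/4 (O(B) = -9 + (¼)*(-695) = -9 - 695/4 = -731/4)
√(419089 + O(586)) = √(419089 - 731/4) = √(1675625/4) = 25*√2681/2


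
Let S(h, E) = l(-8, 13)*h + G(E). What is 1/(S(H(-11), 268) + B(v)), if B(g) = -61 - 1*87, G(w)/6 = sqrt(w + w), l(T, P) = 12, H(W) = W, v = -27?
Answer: -35/7388 - 3*sqrt(134)/14776 ≈ -0.0070877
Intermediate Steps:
G(w) = 6*sqrt(2)*sqrt(w) (G(w) = 6*sqrt(w + w) = 6*sqrt(2*w) = 6*(sqrt(2)*sqrt(w)) = 6*sqrt(2)*sqrt(w))
S(h, E) = 12*h + 6*sqrt(2)*sqrt(E)
B(g) = -148 (B(g) = -61 - 87 = -148)
1/(S(H(-11), 268) + B(v)) = 1/((12*(-11) + 6*sqrt(2)*sqrt(268)) - 148) = 1/((-132 + 6*sqrt(2)*(2*sqrt(67))) - 148) = 1/((-132 + 12*sqrt(134)) - 148) = 1/(-280 + 12*sqrt(134))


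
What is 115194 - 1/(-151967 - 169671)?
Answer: 37050767773/321638 ≈ 1.1519e+5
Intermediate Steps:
115194 - 1/(-151967 - 169671) = 115194 - 1/(-321638) = 115194 - 1*(-1/321638) = 115194 + 1/321638 = 37050767773/321638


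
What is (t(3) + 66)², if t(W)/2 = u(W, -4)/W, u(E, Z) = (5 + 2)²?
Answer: 87616/9 ≈ 9735.1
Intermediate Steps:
u(E, Z) = 49 (u(E, Z) = 7² = 49)
t(W) = 98/W (t(W) = 2*(49/W) = 98/W)
(t(3) + 66)² = (98/3 + 66)² = (296/3)² = 87616/9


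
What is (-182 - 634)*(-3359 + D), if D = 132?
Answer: 2633232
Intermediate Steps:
(-182 - 634)*(-3359 + D) = (-182 - 634)*(-3359 + 132) = -816*(-3227) = 2633232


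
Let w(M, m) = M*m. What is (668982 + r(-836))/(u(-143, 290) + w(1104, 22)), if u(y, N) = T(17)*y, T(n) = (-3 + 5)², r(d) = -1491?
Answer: 60681/2156 ≈ 28.145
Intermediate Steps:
T(n) = 4 (T(n) = 2² = 4)
u(y, N) = 4*y
(668982 + r(-836))/(u(-143, 290) + w(1104, 22)) = (668982 - 1491)/(4*(-143) + 1104*22) = 667491/(-572 + 24288) = 667491/23716 = 667491*(1/23716) = 60681/2156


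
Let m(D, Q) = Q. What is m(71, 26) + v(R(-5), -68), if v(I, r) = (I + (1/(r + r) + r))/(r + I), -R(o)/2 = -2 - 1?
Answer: 227665/8432 ≈ 27.000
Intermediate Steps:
R(o) = 6 (R(o) = -2*(-2 - 1) = -2*(-3) = 6)
v(I, r) = (I + r + 1/(2*r))/(I + r) (v(I, r) = (I + (1/(2*r) + r))/(I + r) = (I + (r + 1/(2*r)))/(I + r) = (I + r + 1/(2*r))/(I + r))
m(71, 26) + v(R(-5), -68) = 26 + (½ + (-68)² + 6*(-68))/((-68)*(6 - 68)) = 26 - 1/68*(½ + 4624 - 408)/(-62) = 26 - 1/68*(-1/62)*8433/2 = 26 + 8433/8432 = 227665/8432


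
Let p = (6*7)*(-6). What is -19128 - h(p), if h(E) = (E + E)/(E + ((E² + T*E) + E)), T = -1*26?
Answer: -2639663/138 ≈ -19128.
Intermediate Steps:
T = -26
p = -252 (p = 42*(-6) = -252)
h(E) = 2*E/(E² - 24*E) (h(E) = (E + E)/(E + ((E² - 26*E) + E)) = (2*E)/(E + (E² - 25*E)) = (2*E)/(E² - 24*E) = 2*E/(E² - 24*E))
-19128 - h(p) = -19128 - 2/(-24 - 252) = -19128 - 2/(-276) = -19128 - 2*(-1)/276 = -19128 - 1*(-1/138) = -19128 + 1/138 = -2639663/138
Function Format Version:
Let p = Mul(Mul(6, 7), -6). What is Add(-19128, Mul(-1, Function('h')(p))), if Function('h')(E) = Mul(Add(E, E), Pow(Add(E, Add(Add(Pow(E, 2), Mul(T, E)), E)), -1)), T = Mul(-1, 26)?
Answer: Rational(-2639663, 138) ≈ -19128.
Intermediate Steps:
T = -26
p = -252 (p = Mul(42, -6) = -252)
Function('h')(E) = Mul(2, E, Pow(Add(Pow(E, 2), Mul(-24, E)), -1)) (Function('h')(E) = Mul(Add(E, E), Pow(Add(E, Add(Add(Pow(E, 2), Mul(-26, E)), E)), -1)) = Mul(Mul(2, E), Pow(Add(E, Add(Pow(E, 2), Mul(-25, E))), -1)) = Mul(Mul(2, E), Pow(Add(Pow(E, 2), Mul(-24, E)), -1)) = Mul(2, E, Pow(Add(Pow(E, 2), Mul(-24, E)), -1)))
Add(-19128, Mul(-1, Function('h')(p))) = Add(-19128, Mul(-1, Mul(2, Pow(Add(-24, -252), -1)))) = Add(-19128, Mul(-1, Mul(2, Pow(-276, -1)))) = Add(-19128, Mul(-1, Mul(2, Rational(-1, 276)))) = Add(-19128, Mul(-1, Rational(-1, 138))) = Add(-19128, Rational(1, 138)) = Rational(-2639663, 138)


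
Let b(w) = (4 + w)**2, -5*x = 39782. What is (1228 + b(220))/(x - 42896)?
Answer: -128510/127131 ≈ -1.0108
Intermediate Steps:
x = -39782/5 (x = -1/5*39782 = -39782/5 ≈ -7956.4)
(1228 + b(220))/(x - 42896) = (1228 + (4 + 220)**2)/(-39782/5 - 42896) = (1228 + 224**2)/(-254262/5) = (1228 + 50176)*(-5/254262) = 51404*(-5/254262) = -128510/127131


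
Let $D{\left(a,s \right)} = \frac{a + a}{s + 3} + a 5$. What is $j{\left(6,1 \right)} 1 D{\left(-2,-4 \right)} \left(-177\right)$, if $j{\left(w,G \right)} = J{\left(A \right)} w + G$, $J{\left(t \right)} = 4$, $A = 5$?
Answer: $26550$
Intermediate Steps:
$j{\left(w,G \right)} = G + 4 w$ ($j{\left(w,G \right)} = 4 w + G = G + 4 w$)
$D{\left(a,s \right)} = 5 a + \frac{2 a}{3 + s}$ ($D{\left(a,s \right)} = \frac{2 a}{3 + s} + 5 a = 5 a + \frac{2 a}{3 + s}$)
$j{\left(6,1 \right)} 1 D{\left(-2,-4 \right)} \left(-177\right) = \left(1 + 4 \cdot 6\right) 1 \left(- \frac{2 \left(17 + 5 \left(-4\right)\right)}{3 - 4}\right) \left(-177\right) = \left(1 + 24\right) 1 \left(- \frac{2 \left(17 - 20\right)}{-1}\right) \left(-177\right) = 25 \cdot 1 \left(\left(-2\right) \left(-1\right) \left(-3\right)\right) \left(-177\right) = 25 \left(-6\right) \left(-177\right) = \left(-150\right) \left(-177\right) = 26550$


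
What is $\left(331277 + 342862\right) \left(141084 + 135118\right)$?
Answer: $186198540078$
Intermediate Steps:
$\left(331277 + 342862\right) \left(141084 + 135118\right) = 674139 \cdot 276202 = 186198540078$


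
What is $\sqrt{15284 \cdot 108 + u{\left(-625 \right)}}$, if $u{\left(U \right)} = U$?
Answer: $\sqrt{1650047} \approx 1284.5$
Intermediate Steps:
$\sqrt{15284 \cdot 108 + u{\left(-625 \right)}} = \sqrt{15284 \cdot 108 - 625} = \sqrt{1650672 - 625} = \sqrt{1650047}$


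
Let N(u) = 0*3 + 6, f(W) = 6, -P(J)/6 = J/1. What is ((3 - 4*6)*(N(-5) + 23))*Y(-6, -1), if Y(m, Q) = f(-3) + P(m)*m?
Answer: 127890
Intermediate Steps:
P(J) = -6*J (P(J) = -6*J/1 = -6*J)
Y(m, Q) = 6 - 6*m² (Y(m, Q) = 6 + (-6*m)*m = 6 - 6*m²)
N(u) = 6 (N(u) = 0 + 6 = 6)
((3 - 4*6)*(N(-5) + 23))*Y(-6, -1) = ((3 - 4*6)*(6 + 23))*(6 - 6*(-6)²) = ((3 - 24)*29)*(6 - 6*36) = (-21*29)*(6 - 216) = -609*(-210) = 127890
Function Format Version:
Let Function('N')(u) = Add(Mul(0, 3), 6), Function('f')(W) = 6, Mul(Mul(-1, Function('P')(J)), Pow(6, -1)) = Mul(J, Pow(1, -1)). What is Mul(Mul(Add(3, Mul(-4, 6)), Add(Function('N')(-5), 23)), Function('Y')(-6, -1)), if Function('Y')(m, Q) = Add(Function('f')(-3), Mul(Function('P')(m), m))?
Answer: 127890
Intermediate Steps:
Function('P')(J) = Mul(-6, J) (Function('P')(J) = Mul(-6, Mul(J, Pow(1, -1))) = Mul(-6, Mul(J, 1)) = Mul(-6, J))
Function('Y')(m, Q) = Add(6, Mul(-6, Pow(m, 2))) (Function('Y')(m, Q) = Add(6, Mul(Mul(-6, m), m)) = Add(6, Mul(-6, Pow(m, 2))))
Function('N')(u) = 6 (Function('N')(u) = Add(0, 6) = 6)
Mul(Mul(Add(3, Mul(-4, 6)), Add(Function('N')(-5), 23)), Function('Y')(-6, -1)) = Mul(Mul(Add(3, Mul(-4, 6)), Add(6, 23)), Add(6, Mul(-6, Pow(-6, 2)))) = Mul(Mul(Add(3, -24), 29), Add(6, Mul(-6, 36))) = Mul(Mul(-21, 29), Add(6, -216)) = Mul(-609, -210) = 127890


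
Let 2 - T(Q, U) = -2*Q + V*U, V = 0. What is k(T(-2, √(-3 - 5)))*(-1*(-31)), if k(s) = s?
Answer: -62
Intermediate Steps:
T(Q, U) = 2 + 2*Q (T(Q, U) = 2 - (-2*Q + 0*U) = 2 - (-2*Q + 0) = 2 - (-2)*Q = 2 + 2*Q)
k(T(-2, √(-3 - 5)))*(-1*(-31)) = (2 + 2*(-2))*(-1*(-31)) = (2 - 4)*31 = -2*31 = -62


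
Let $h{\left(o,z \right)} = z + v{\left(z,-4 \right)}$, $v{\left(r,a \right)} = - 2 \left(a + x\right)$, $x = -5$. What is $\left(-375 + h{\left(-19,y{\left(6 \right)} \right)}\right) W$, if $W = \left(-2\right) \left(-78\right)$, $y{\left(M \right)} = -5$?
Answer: $-56472$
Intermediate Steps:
$v{\left(r,a \right)} = 10 - 2 a$ ($v{\left(r,a \right)} = - 2 \left(a - 5\right) = - 2 \left(-5 + a\right) = 10 - 2 a$)
$W = 156$
$h{\left(o,z \right)} = 18 + z$ ($h{\left(o,z \right)} = z + \left(10 - -8\right) = z + \left(10 + 8\right) = z + 18 = 18 + z$)
$\left(-375 + h{\left(-19,y{\left(6 \right)} \right)}\right) W = \left(-375 + \left(18 - 5\right)\right) 156 = \left(-375 + 13\right) 156 = \left(-362\right) 156 = -56472$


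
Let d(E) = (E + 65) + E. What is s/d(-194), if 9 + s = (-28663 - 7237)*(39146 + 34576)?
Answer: 2646619809/323 ≈ 8.1939e+6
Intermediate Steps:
d(E) = 65 + 2*E (d(E) = (65 + E) + E = 65 + 2*E)
s = -2646619809 (s = -9 + (-28663 - 7237)*(39146 + 34576) = -9 - 35900*73722 = -9 - 2646619800 = -2646619809)
s/d(-194) = -2646619809/(65 + 2*(-194)) = -2646619809/(65 - 388) = -2646619809/(-323) = -2646619809*(-1/323) = 2646619809/323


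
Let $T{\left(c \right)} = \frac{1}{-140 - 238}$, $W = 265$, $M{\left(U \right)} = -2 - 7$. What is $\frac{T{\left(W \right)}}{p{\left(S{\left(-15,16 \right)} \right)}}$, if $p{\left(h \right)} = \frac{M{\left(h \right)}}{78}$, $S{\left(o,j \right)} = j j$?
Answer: $\frac{13}{567} \approx 0.022928$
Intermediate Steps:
$M{\left(U \right)} = -9$
$S{\left(o,j \right)} = j^{2}$
$T{\left(c \right)} = - \frac{1}{378}$ ($T{\left(c \right)} = \frac{1}{-378} = - \frac{1}{378}$)
$p{\left(h \right)} = - \frac{3}{26}$ ($p{\left(h \right)} = - \frac{9}{78} = \left(-9\right) \frac{1}{78} = - \frac{3}{26}$)
$\frac{T{\left(W \right)}}{p{\left(S{\left(-15,16 \right)} \right)}} = - \frac{1}{378 \left(- \frac{3}{26}\right)} = \left(- \frac{1}{378}\right) \left(- \frac{26}{3}\right) = \frac{13}{567}$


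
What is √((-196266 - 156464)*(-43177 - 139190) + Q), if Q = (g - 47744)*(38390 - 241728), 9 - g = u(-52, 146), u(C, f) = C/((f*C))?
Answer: √394520006412697/73 ≈ 2.7209e+5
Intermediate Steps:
u(C, f) = 1/f (u(C, f) = C/((C*f)) = C*(1/(C*f)) = 1/f)
g = 1313/146 (g = 9 - 1/146 = 1313/146 ≈ 8.9931)
Q = 708562880059/73 (Q = (1313/146 - 47744)*(38390 - 241728) = -6969311/146*(-203338) = 708562880059/73 ≈ 9.7063e+9)
√((-196266 - 156464)*(-43177 - 139190) + Q) = √((-196266 - 156464)*(-43177 - 139190) + 708562880059/73) = √(-352730*(-182367) + 708562880059/73) = √(64326311910 + 708562880059/73) = √(5404383649489/73) = √394520006412697/73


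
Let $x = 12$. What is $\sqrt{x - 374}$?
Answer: $i \sqrt{362} \approx 19.026 i$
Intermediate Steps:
$\sqrt{x - 374} = \sqrt{12 - 374} = \sqrt{-362} = i \sqrt{362}$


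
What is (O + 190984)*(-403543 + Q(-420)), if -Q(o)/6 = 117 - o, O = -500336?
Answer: 125833566280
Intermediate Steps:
Q(o) = -702 + 6*o (Q(o) = -6*(117 - o) = -702 + 6*o)
(O + 190984)*(-403543 + Q(-420)) = (-500336 + 190984)*(-403543 + (-702 + 6*(-420))) = -309352*(-403543 + (-702 - 2520)) = -309352*(-403543 - 3222) = -309352*(-406765) = 125833566280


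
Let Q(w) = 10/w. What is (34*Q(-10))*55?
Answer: -1870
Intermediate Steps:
(34*Q(-10))*55 = (34*(10/(-10)))*55 = (34*(10*(-1/10)))*55 = (34*(-1))*55 = -34*55 = -1870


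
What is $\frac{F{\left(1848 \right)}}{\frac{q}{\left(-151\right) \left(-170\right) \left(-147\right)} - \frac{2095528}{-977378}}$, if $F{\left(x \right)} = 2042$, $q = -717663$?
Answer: $\frac{1255192252504540}{1434813663389} \approx 874.81$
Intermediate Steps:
$\frac{F{\left(1848 \right)}}{\frac{q}{\left(-151\right) \left(-170\right) \left(-147\right)} - \frac{2095528}{-977378}} = \frac{2042}{- \frac{717663}{\left(-151\right) \left(-170\right) \left(-147\right)} - \frac{2095528}{-977378}} = \frac{2042}{- \frac{717663}{25670 \left(-147\right)} - - \frac{1047764}{488689}} = \frac{2042}{- \frac{717663}{-3773490} + \frac{1047764}{488689}} = \frac{2042}{\left(-717663\right) \left(- \frac{1}{3773490}\right) + \frac{1047764}{488689}} = \frac{2042}{\frac{239221}{1257830} + \frac{1047764}{488689}} = \frac{2042}{\frac{1434813663389}{614687684870}} = 2042 \cdot \frac{614687684870}{1434813663389} = \frac{1255192252504540}{1434813663389}$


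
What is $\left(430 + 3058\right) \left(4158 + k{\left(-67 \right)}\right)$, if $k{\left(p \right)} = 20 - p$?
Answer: $14806560$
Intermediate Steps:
$\left(430 + 3058\right) \left(4158 + k{\left(-67 \right)}\right) = \left(430 + 3058\right) \left(4158 + \left(20 - -67\right)\right) = 3488 \left(4158 + \left(20 + 67\right)\right) = 3488 \left(4158 + 87\right) = 3488 \cdot 4245 = 14806560$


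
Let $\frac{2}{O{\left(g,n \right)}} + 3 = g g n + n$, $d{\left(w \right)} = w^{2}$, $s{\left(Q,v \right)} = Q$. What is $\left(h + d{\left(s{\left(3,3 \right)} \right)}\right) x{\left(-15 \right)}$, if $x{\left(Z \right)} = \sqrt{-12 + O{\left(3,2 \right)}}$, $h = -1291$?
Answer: $- \frac{1282 i \sqrt{3434}}{17} \approx - 4419.2 i$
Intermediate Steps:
$O{\left(g,n \right)} = \frac{2}{-3 + n + n g^{2}}$ ($O{\left(g,n \right)} = \frac{2}{-3 + \left(g g n + n\right)} = \frac{2}{-3 + \left(g^{2} n + n\right)} = \frac{2}{-3 + \left(n g^{2} + n\right)} = \frac{2}{-3 + \left(n + n g^{2}\right)} = \frac{2}{-3 + n + n g^{2}}$)
$x{\left(Z \right)} = \frac{i \sqrt{3434}}{17}$ ($x{\left(Z \right)} = \sqrt{-12 + \frac{2}{-3 + 2 + 2 \cdot 3^{2}}} = \sqrt{-12 + \frac{2}{-3 + 2 + 2 \cdot 9}} = \sqrt{-12 + \frac{2}{-3 + 2 + 18}} = \sqrt{-12 + \frac{2}{17}} = \sqrt{- \frac{202}{17}} = \frac{i \sqrt{3434}}{17}$)
$\left(h + d{\left(s{\left(3,3 \right)} \right)}\right) x{\left(-15 \right)} = \left(-1291 + 3^{2}\right) \frac{i \sqrt{3434}}{17} = \left(-1291 + 9\right) \frac{i \sqrt{3434}}{17} = - 1282 \frac{i \sqrt{3434}}{17} = - \frac{1282 i \sqrt{3434}}{17}$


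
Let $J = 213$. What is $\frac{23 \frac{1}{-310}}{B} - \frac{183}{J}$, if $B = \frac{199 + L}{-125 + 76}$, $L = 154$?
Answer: $- \frac{6595213}{7769530} \approx -0.84886$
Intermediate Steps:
$B = - \frac{353}{49}$ ($B = \frac{199 + 154}{-125 + 76} = \frac{353}{-49} = 353 \left(- \frac{1}{49}\right) = - \frac{353}{49} \approx -7.2041$)
$\frac{23 \frac{1}{-310}}{B} - \frac{183}{J} = \frac{23 \frac{1}{-310}}{- \frac{353}{49}} - \frac{183}{213} = 23 \left(- \frac{1}{310}\right) \left(- \frac{49}{353}\right) - \frac{61}{71} = \left(- \frac{23}{310}\right) \left(- \frac{49}{353}\right) - \frac{61}{71} = \frac{1127}{109430} - \frac{61}{71} = - \frac{6595213}{7769530}$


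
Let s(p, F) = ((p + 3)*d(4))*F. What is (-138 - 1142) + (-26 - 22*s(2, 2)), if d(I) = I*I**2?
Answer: -15386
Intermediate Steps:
d(I) = I**3
s(p, F) = F*(192 + 64*p) (s(p, F) = ((p + 3)*4**3)*F = ((3 + p)*64)*F = (192 + 64*p)*F = F*(192 + 64*p))
(-138 - 1142) + (-26 - 22*s(2, 2)) = (-138 - 1142) + (-26 - 1408*2*(3 + 2)) = -1280 + (-26 - 1408*2*5) = -1280 + (-26 - 22*640) = -1280 + (-26 - 14080) = -1280 - 14106 = -15386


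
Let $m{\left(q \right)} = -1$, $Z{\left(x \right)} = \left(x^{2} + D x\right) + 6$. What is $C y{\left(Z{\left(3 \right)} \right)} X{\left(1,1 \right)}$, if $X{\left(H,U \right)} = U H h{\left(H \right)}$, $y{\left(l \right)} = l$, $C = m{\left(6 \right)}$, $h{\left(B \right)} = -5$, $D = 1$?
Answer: $90$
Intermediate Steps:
$Z{\left(x \right)} = 6 + x + x^{2}$ ($Z{\left(x \right)} = \left(x^{2} + 1 x\right) + 6 = \left(x^{2} + x\right) + 6 = \left(x + x^{2}\right) + 6 = 6 + x + x^{2}$)
$C = -1$
$X{\left(H,U \right)} = - 5 H U$ ($X{\left(H,U \right)} = U H \left(-5\right) = H U \left(-5\right) = - 5 H U$)
$C y{\left(Z{\left(3 \right)} \right)} X{\left(1,1 \right)} = - (6 + 3 + 3^{2}) \left(\left(-5\right) 1 \cdot 1\right) = - (6 + 3 + 9) \left(-5\right) = \left(-1\right) 18 \left(-5\right) = \left(-18\right) \left(-5\right) = 90$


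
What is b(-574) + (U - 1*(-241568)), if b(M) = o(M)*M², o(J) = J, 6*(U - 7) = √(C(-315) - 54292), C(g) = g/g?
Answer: -188877649 + I*√54291/6 ≈ -1.8888e+8 + 38.834*I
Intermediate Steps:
C(g) = 1
U = 7 + I*√54291/6 (U = 7 + √(1 - 54292)/6 = 7 + √(-54291)/6 = 7 + (I*√54291)/6 = 7 + I*√54291/6 ≈ 7.0 + 38.834*I)
b(M) = M³ (b(M) = M*M² = M³)
b(-574) + (U - 1*(-241568)) = (-574)³ + ((7 + I*√54291/6) - 1*(-241568)) = -189119224 + ((7 + I*√54291/6) + 241568) = -189119224 + (241575 + I*√54291/6) = -188877649 + I*√54291/6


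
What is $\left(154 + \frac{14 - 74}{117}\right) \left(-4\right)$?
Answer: $- \frac{23944}{39} \approx -613.95$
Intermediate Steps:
$\left(154 + \frac{14 - 74}{117}\right) \left(-4\right) = \left(154 - \frac{20}{39}\right) \left(-4\right) = \frac{5986}{39} \left(-4\right) = - \frac{23944}{39}$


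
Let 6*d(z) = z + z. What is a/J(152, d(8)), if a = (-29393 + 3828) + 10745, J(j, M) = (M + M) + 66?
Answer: -22230/107 ≈ -207.76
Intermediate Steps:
d(z) = z/3 (d(z) = (z + z)/6 = (2*z)/6 = z/3)
J(j, M) = 66 + 2*M (J(j, M) = 2*M + 66 = 66 + 2*M)
a = -14820 (a = -25565 + 10745 = -14820)
a/J(152, d(8)) = -14820/(66 + 2*((1/3)*8)) = -14820/(66 + 2*(8/3)) = -14820/(66 + 16/3) = -14820/214/3 = -14820*3/214 = -22230/107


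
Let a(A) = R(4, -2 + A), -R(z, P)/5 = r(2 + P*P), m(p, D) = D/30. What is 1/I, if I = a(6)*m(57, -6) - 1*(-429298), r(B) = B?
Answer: 1/429316 ≈ 2.3293e-6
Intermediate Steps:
m(p, D) = D/30 (m(p, D) = D*(1/30) = D/30)
R(z, P) = -10 - 5*P² (R(z, P) = -5*(2 + P*P) = -5*(2 + P²) = -10 - 5*P²)
a(A) = -10 - 5*(-2 + A)²
I = 429316 (I = (-10 - 5*(-2 + 6)²)*((1/30)*(-6)) - 1*(-429298) = (-10 - 5*4²)*(-⅕) + 429298 = (-10 - 5*16)*(-⅕) + 429298 = (-10 - 80)*(-⅕) + 429298 = -90*(-⅕) + 429298 = 18 + 429298 = 429316)
1/I = 1/429316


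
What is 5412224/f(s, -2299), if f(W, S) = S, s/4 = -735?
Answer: -5412224/2299 ≈ -2354.2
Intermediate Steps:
s = -2940 (s = 4*(-735) = -2940)
5412224/f(s, -2299) = 5412224/(-2299) = 5412224*(-1/2299) = -5412224/2299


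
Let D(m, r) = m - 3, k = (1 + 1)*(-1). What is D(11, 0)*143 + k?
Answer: 1142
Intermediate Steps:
k = -2 (k = 2*(-1) = -2)
D(m, r) = -3 + m
D(11, 0)*143 + k = (-3 + 11)*143 - 2 = 8*143 - 2 = 1144 - 2 = 1142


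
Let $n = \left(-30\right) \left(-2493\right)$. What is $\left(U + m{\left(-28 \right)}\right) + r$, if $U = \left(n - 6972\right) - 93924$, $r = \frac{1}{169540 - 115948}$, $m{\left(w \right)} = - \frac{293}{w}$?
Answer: $- \frac{1398511949}{53592} \approx -26096.0$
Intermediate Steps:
$n = 74790$
$r = \frac{1}{53592} \approx 1.866 \cdot 10^{-5}$
$U = -26106$ ($U = \left(74790 - 6972\right) - 93924 = 67818 - 93924 = -26106$)
$\left(U + m{\left(-28 \right)}\right) + r = \left(-26106 - \frac{293}{-28}\right) + \frac{1}{53592} = \left(-26106 - - \frac{293}{28}\right) + \frac{1}{53592} = \left(-26106 + \frac{293}{28}\right) + \frac{1}{53592} = - \frac{730675}{28} + \frac{1}{53592} = - \frac{1398511949}{53592}$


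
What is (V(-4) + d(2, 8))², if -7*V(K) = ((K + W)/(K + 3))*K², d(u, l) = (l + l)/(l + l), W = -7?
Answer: 28561/49 ≈ 582.88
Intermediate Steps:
d(u, l) = 1 (d(u, l) = (2*l)/((2*l)) = (2*l)*(1/(2*l)) = 1)
V(K) = -K²*(-7 + K)/(7*(3 + K)) (V(K) = -(K - 7)/(K + 3)*K²/7 = -(-7 + K)/(3 + K)*K²/7 = -K²*(-7 + K)/(7*(3 + K)))
(V(-4) + d(2, 8))² = ((⅐)*(-4)²*(7 - 1*(-4))/(3 - 4) + 1)² = ((⅐)*16*(7 + 4)/(-1) + 1)² = ((⅐)*16*(-1)*11 + 1)² = (-176/7 + 1)² = (-169/7)² = 28561/49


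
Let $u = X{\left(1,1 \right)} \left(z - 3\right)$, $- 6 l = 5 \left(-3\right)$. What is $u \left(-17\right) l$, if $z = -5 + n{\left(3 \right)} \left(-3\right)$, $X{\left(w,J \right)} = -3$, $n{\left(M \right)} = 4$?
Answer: $-2550$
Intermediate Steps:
$l = \frac{5}{2}$ ($l = - \frac{5 \left(-3\right)}{6} = \left(- \frac{1}{6}\right) \left(-15\right) = \frac{5}{2} \approx 2.5$)
$z = -17$ ($z = -5 + 4 \left(-3\right) = -5 - 12 = -17$)
$u = 60$ ($u = - 3 \left(-17 - 3\right) = \left(-3\right) \left(-20\right) = 60$)
$u \left(-17\right) l = 60 \left(-17\right) \frac{5}{2} = \left(-1020\right) \frac{5}{2} = -2550$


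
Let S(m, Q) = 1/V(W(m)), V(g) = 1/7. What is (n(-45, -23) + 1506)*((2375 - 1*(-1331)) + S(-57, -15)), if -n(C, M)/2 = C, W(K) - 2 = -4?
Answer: 5925948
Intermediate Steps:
W(K) = -2 (W(K) = 2 - 4 = -2)
V(g) = ⅐ (V(g) = 1*(⅐) = ⅐)
n(C, M) = -2*C
S(m, Q) = 7 (S(m, Q) = 1/(⅐) = 7)
(n(-45, -23) + 1506)*((2375 - 1*(-1331)) + S(-57, -15)) = (-2*(-45) + 1506)*((2375 - 1*(-1331)) + 7) = (90 + 1506)*((2375 + 1331) + 7) = 1596*(3706 + 7) = 1596*3713 = 5925948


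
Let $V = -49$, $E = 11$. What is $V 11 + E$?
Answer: $-528$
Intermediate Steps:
$V 11 + E = \left(-49\right) 11 + 11 = -539 + 11 = -528$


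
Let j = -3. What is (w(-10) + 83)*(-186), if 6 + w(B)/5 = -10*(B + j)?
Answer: -130758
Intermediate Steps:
w(B) = 120 - 50*B (w(B) = -30 + 5*(-10*(B - 3)) = -30 + 5*(-10*(-3 + B)) = -30 + 5*(30 - 10*B) = -30 + (150 - 50*B) = 120 - 50*B)
(w(-10) + 83)*(-186) = ((120 - 50*(-10)) + 83)*(-186) = ((120 + 500) + 83)*(-186) = (620 + 83)*(-186) = 703*(-186) = -130758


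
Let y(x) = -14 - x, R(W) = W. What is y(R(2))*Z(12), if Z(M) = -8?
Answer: 128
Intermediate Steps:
y(R(2))*Z(12) = (-14 - 1*2)*(-8) = (-14 - 2)*(-8) = -16*(-8) = 128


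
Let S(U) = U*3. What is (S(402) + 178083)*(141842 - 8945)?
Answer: 23826970233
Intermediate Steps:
S(U) = 3*U
(S(402) + 178083)*(141842 - 8945) = (3*402 + 178083)*(141842 - 8945) = (1206 + 178083)*132897 = 179289*132897 = 23826970233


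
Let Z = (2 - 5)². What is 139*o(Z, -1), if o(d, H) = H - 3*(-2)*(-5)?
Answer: -4309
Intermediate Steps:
Z = 9 (Z = (-3)² = 9)
o(d, H) = -30 + H (o(d, H) = H + 6*(-5) = H - 30 = -30 + H)
139*o(Z, -1) = 139*(-30 - 1) = 139*(-31) = -4309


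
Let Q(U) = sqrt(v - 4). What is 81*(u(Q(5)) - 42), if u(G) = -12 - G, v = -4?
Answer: -4374 - 162*I*sqrt(2) ≈ -4374.0 - 229.1*I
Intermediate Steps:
Q(U) = 2*I*sqrt(2) (Q(U) = sqrt(-4 - 4) = sqrt(-8) = 2*I*sqrt(2))
81*(u(Q(5)) - 42) = 81*((-12 - 2*I*sqrt(2)) - 42) = 81*(-54 - 2*I*sqrt(2)) = -4374 - 162*I*sqrt(2)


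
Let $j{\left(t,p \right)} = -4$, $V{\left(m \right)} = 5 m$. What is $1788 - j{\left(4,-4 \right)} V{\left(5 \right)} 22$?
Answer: $3988$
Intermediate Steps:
$1788 - j{\left(4,-4 \right)} V{\left(5 \right)} 22 = 1788 - - 4 \cdot 5 \cdot 5 \cdot 22 = 1788 - \left(-4\right) 25 \cdot 22 = 1788 - \left(-100\right) 22 = 1788 - -2200 = 1788 + 2200 = 3988$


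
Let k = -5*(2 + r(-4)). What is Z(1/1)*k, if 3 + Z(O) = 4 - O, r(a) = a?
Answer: 0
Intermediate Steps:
Z(O) = 1 - O (Z(O) = -3 + (4 - O) = 1 - O)
k = 10 (k = -5*(2 - 4) = -5*(-2) = 10)
Z(1/1)*k = (1 - 1/1)*10 = (1 - 1)*10 = 0*10 = 0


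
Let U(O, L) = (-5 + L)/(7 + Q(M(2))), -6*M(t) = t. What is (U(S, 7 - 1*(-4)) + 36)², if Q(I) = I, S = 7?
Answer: 136161/100 ≈ 1361.6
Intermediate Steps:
M(t) = -t/6
U(O, L) = -¾ + 3*L/20 (U(O, L) = (-5 + L)/(7 - ⅙*2) = (-5 + L)/(7 - ⅓) = (-5 + L)/(20/3) = (-5 + L)*(3/20) = -¾ + 3*L/20)
(U(S, 7 - 1*(-4)) + 36)² = ((-¾ + 3*(7 - 1*(-4))/20) + 36)² = ((-¾ + 3*(7 + 4)/20) + 36)² = ((-¾ + (3/20)*11) + 36)² = ((-¾ + 33/20) + 36)² = (9/10 + 36)² = (369/10)² = 136161/100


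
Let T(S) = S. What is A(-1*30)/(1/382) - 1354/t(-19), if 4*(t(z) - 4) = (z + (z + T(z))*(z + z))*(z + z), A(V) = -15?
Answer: -155091202/27067 ≈ -5729.9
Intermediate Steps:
t(z) = 4 + z*(z + 4*z²)/2 (t(z) = 4 + ((z + (z + z)*(z + z))*(z + z))/4 = 4 + ((z + (2*z)*(2*z))*(2*z))/4 = 4 + ((z + 4*z²)*(2*z))/4 = 4 + (2*z*(z + 4*z²))/4 = 4 + z*(z + 4*z²)/2)
A(-1*30)/(1/382) - 1354/t(-19) = -15/(1/382) - 1354/(4 + (½)*(-19)² + 2*(-19)³) = -15/1/382 - 1354/(4 + (½)*361 + 2*(-6859)) = -15*382 - 1354/(4 + 361/2 - 13718) = -5730 - 1354/(-27067/2) = -5730 - 1354*(-2/27067) = -5730 + 2708/27067 = -155091202/27067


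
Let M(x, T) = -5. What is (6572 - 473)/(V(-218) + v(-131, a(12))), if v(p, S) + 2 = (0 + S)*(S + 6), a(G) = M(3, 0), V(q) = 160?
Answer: 2033/51 ≈ 39.863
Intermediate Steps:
a(G) = -5
v(p, S) = -2 + S*(6 + S) (v(p, S) = -2 + (0 + S)*(S + 6) = -2 + S*(6 + S))
(6572 - 473)/(V(-218) + v(-131, a(12))) = (6572 - 473)/(160 + (-2 + (-5)**2 + 6*(-5))) = 6099/(160 + (-2 + 25 - 30)) = 6099/(160 - 7) = 6099/153 = 6099*(1/153) = 2033/51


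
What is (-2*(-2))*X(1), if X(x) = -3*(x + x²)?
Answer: -24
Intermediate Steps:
X(x) = -3*x - 3*x²
(-2*(-2))*X(1) = (-2*(-2))*(-3*1*(1 + 1)) = 4*(-3*1*2) = 4*(-6) = -24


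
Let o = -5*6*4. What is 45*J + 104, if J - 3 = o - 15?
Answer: -5836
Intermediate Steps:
o = -120 (o = -30*4 = -120)
J = -132 (J = 3 + (-120 - 15) = 3 - 135 = -132)
45*J + 104 = 45*(-132) + 104 = -5940 + 104 = -5836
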